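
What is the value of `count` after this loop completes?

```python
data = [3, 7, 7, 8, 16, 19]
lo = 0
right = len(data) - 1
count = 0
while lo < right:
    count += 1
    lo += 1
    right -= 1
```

Iterations until pointers meet (list length 6)
`count` takes the values: 0 → 1 → 2 → 3

Answer: 3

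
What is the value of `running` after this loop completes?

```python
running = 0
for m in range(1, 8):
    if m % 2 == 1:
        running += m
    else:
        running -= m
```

Add odd, subtract even
`running` takes the values: 0 → 1 → -1 → 2 → -2 → 3 → -3 → 4

Answer: 4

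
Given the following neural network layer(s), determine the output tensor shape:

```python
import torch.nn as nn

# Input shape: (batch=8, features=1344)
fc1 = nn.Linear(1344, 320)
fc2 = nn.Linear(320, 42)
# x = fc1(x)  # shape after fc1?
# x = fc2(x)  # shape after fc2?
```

Input: (8, 1344) -> after fc1: (8, 320) -> Output: (8, 42)

Answer: (8, 42)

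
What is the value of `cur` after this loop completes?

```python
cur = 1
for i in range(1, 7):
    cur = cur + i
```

Start at 1, add 1 through 6
`cur` takes the values: 1 → 2 → 4 → 7 → 11 → 16 → 22

Answer: 22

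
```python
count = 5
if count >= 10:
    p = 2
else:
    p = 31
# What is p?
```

Trace:
`count = 5` → count = 5
`if count >= 10: ...` → count >= 10 is False, take else branch → p = 31
So p = 31

Answer: 31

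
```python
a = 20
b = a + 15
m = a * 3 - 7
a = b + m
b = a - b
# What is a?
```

Trace:
`a = 20` → a = 20
`b = a + 15` → b = 35
`m = a * 3 - 7` → m = 53
`a = b + m` → a = 88
`b = a - b` → b = 53
So a = 88

Answer: 88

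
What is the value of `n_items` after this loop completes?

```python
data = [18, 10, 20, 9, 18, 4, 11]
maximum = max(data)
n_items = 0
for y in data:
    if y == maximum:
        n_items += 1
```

Count of max value 20 in [18, 10, 20, 9, 18, 4, 11]
`n_items` takes the values: 0 → 1

Answer: 1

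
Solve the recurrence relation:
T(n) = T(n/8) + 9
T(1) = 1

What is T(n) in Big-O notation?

Each step divides n by 8 and adds 9. After log_8(n) steps we reach T(1)=1. So T(n) = 9·log_8(n) + 1 = O(log n).

Answer: O(log n)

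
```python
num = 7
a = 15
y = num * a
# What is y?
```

Trace:
`num = 7` → num = 7
`a = 15` → a = 15
`y = num * a` → y = 105
So y = 105

Answer: 105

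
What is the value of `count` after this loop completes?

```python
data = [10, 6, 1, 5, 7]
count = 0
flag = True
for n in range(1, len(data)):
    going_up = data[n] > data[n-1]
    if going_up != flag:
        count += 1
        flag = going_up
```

Count direction changes in [10, 6, 1, 5, 7]
`count` takes the values: 0 → 1 → 2

Answer: 2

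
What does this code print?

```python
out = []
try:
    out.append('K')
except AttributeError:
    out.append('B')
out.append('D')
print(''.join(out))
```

Execution trace: 'K' (try body, no exception) → 'D' (after the try/except). Output: KD

Answer: KD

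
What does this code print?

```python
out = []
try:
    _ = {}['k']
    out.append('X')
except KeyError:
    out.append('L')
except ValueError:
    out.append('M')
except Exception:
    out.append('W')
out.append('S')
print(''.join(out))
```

Execution trace: 'L' (except KeyError) → 'S' (after the try/except). Output: LS

Answer: LS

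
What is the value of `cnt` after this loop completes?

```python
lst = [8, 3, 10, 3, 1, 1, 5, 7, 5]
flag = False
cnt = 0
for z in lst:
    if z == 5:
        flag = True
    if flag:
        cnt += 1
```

Count elements after first 5 in [8, 3, 10, 3, 1, 1, 5, 7, 5]
`cnt` takes the values: 0 → 1 → 2 → 3

Answer: 3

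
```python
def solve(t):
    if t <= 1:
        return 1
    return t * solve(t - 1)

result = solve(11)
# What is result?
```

solve(11) = 11 * 10 * 9 * 8 * 7 * 6 * 5 * 4 * 3 * 2 * 1 = 39916800

Answer: 39916800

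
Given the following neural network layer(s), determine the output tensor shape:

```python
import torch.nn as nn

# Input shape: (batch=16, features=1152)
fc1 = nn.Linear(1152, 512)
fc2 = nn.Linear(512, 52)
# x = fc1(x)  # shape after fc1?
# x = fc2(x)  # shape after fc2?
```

Input: (16, 1152) -> after fc1: (16, 512) -> Output: (16, 52)

Answer: (16, 52)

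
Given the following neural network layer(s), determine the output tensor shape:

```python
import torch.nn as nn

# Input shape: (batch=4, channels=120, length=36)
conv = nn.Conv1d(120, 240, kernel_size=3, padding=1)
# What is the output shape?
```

Input: (4, 120, 36) -> Output: (4, 240, 36)

Answer: (4, 240, 36)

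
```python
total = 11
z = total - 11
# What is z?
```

Trace:
`total = 11` → total = 11
`z = total - 11` → z = 0
So z = 0

Answer: 0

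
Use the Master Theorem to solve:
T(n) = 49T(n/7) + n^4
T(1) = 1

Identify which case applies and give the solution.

a=49, b=7, f(n)=n^4. log_7(49) = 2. Since c=4 > 2 and the regularity condition holds (49(n/7)^4 = (49/7^4)n^4 with 49/7^4 < 1), Case 3 applies: T(n) = Θ(f(n)) = O(n^4).

Answer: O(n^4) - Case 3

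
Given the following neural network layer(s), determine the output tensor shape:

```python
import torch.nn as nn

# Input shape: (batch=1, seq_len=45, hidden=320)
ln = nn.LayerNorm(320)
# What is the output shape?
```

Input: (1, 45, 320) -> Output: (1, 45, 320)

Answer: (1, 45, 320)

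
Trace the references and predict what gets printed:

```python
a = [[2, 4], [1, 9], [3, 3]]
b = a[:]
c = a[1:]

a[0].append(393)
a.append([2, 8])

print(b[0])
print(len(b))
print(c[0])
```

Key concept: slice with nested mutation.
Step by step:
`a = [[2, 4], [1, 9], [3, 3]]` → a = [[2, 4], [1, 9], [3, 3]]
`b = a[:]` → b = [[2, 4], [1, 9], [3, 3]]
`c = a[1:]` → c = [[1, 9], [3, 3]]
`a[0].append(393)` → a = [[2, 4, 393], [1, 9], [3, 3]]; b = [[2, 4, 393], [1, 9], [3, 3]]
`a.append([2, 8])` → a = [[2, 4, 393], [1, 9], [3, 3], [2, 8]]
`print(b[0])` → prints [2, 4, 393]
`print(len(b))` → prints 3
`print(c[0])` → prints [1, 9]

Answer:
[2, 4, 393]
3
[1, 9]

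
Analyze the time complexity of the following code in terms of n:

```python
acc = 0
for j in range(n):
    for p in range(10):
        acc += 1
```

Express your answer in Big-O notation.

Each loop level contributes: n × 1. Multiplying the contributions gives O(n).

Answer: O(n)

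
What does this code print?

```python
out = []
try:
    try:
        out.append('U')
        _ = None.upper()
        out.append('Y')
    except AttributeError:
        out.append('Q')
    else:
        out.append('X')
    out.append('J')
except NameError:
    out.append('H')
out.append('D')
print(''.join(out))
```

Execution trace: 'U' (inner try body) → 'Q' (inner except AttributeError) → 'J' (try body, no exception) → 'D' (after the try/except). Output: UQJD

Answer: UQJD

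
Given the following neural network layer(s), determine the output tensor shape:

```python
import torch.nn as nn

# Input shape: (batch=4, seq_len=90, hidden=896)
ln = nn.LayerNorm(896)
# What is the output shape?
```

Input: (4, 90, 896) -> Output: (4, 90, 896)

Answer: (4, 90, 896)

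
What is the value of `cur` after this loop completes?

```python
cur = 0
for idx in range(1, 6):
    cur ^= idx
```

XOR of 1 to 5
`cur` takes the values: 0 → 1 → 3 → 0 → 4 → 1

Answer: 1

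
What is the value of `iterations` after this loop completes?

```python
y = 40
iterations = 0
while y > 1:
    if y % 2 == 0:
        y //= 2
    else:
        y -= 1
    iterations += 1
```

Steps to reduce 40 to 1
`iterations` takes the values: 0 → 1 → 2 → 3 → 4 → 5 → 6

Answer: 6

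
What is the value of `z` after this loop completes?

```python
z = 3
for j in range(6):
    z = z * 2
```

Multiply by 2, 6 times: 3 * 2^6 = 192
`z` takes the values: 3 → 6 → 12 → 24 → 48 → 96 → 192

Answer: 192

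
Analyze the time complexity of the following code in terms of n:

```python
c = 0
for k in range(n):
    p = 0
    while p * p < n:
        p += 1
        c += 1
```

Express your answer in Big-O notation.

Each loop level contributes: n × √n. Multiplying the contributions gives O(n√n).

Answer: O(n√n)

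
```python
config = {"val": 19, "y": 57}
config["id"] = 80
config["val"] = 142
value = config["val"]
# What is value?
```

Trace:
`config = {"val": 19, "y": 57}` → config = {'val': 19, 'y': 57}
`config["id"] = 80` → config = {'val': 19, 'y': 57, 'id': 80}
`config["val"] = 142` → config = {'val': 142, 'y': 57, 'id': 80}
`value = config["val"]` → value = 142
So value = 142

Answer: 142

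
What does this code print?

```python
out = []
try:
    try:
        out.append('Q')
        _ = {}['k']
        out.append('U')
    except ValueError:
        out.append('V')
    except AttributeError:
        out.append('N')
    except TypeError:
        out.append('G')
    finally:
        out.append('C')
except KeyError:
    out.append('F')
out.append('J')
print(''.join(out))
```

Execution trace: 'Q' (try body) → 'C' (finally) → 'F' (outer except KeyError) → 'J' (after the try/except). Output: QCFJ

Answer: QCFJ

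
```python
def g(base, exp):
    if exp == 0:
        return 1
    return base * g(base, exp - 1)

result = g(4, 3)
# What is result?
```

g(4, 3) = 4 * 4 * 4 = 64

Answer: 64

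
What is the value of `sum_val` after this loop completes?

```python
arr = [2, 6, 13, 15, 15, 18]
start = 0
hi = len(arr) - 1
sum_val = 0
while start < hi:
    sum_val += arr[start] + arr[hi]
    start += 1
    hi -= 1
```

Sum of pairs from ends
`sum_val` takes the values: 0 → 20 → 41 → 69

Answer: 69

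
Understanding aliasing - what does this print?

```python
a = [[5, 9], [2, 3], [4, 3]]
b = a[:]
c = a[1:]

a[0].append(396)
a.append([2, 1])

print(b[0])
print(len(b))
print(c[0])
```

Key concept: slice with nested mutation.
Step by step:
`a = [[5, 9], [2, 3], [4, 3]]` → a = [[5, 9], [2, 3], [4, 3]]
`b = a[:]` → b = [[5, 9], [2, 3], [4, 3]]
`c = a[1:]` → c = [[2, 3], [4, 3]]
`a[0].append(396)` → a = [[5, 9, 396], [2, 3], [4, 3]]; b = [[5, 9, 396], [2, 3], [4, 3]]
`a.append([2, 1])` → a = [[5, 9, 396], [2, 3], [4, 3], [2, 1]]
`print(b[0])` → prints [5, 9, 396]
`print(len(b))` → prints 3
`print(c[0])` → prints [2, 3]

Answer:
[5, 9, 396]
3
[2, 3]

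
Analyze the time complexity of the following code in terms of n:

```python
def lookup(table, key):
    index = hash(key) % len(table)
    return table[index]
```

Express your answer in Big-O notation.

This is Hash table lookup (average case). Time complexity: O(1).

Answer: O(1)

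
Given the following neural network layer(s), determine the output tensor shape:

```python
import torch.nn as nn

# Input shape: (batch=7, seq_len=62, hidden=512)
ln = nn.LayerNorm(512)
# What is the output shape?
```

Input: (7, 62, 512) -> Output: (7, 62, 512)

Answer: (7, 62, 512)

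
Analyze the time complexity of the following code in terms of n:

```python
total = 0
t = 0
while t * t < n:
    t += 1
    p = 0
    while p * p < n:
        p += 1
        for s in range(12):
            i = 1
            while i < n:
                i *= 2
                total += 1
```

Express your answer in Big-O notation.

Each loop level contributes: √n × √n × 1 × log n. Multiplying the contributions gives O(n log n).

Answer: O(n log n)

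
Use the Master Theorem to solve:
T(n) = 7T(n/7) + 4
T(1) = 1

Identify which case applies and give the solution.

a=7, b=7, f(n)=4. log_7(7) = 1. Since c=0 < 1, Case 1 applies: T(n) = Θ(n^log_b(a)) = O(n).

Answer: O(n) - Case 1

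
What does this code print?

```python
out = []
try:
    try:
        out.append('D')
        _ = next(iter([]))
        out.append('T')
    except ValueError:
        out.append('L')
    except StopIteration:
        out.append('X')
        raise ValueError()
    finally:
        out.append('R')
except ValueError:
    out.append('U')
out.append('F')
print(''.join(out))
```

Execution trace: 'D' (inner try body) → 'X' (inner except StopIteration) → 'R' (inner finally) → 'U' (outer except ValueError) → 'F' (after the try/except). Output: DXRUF

Answer: DXRUF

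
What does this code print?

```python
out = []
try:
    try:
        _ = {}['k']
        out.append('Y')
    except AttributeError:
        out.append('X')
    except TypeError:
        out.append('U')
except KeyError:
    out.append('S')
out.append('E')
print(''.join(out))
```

Execution trace: 'S' (outer except KeyError) → 'E' (after the try/except). Output: SE

Answer: SE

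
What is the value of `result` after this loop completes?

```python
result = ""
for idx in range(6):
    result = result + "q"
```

Repeat 'q' 6 times
`result` takes the values: "" → "q" → "qq" → "qqq" → "qqqq" → "qqqqq" → "qqqqqq"

Answer: "qqqqqq"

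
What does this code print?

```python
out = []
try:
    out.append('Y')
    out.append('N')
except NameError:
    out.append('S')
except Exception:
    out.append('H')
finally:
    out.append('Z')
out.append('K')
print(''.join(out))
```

Execution trace: 'Y' (try body) → 'N' (try body, no exception) → 'Z' (finally) → 'K' (after the try/except). Output: YNZK

Answer: YNZK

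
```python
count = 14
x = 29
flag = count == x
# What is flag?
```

Trace:
`count = 14` → count = 14
`x = 29` → x = 29
`flag = count == x` → flag = False
So flag = False

Answer: False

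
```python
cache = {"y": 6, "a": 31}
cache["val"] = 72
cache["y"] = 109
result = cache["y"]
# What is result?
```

Trace:
`cache = {"y": 6, "a": 31}` → cache = {'y': 6, 'a': 31}
`cache["val"] = 72` → cache = {'y': 6, 'a': 31, 'val': 72}
`cache["y"] = 109` → cache = {'y': 109, 'a': 31, 'val': 72}
`result = cache["y"]` → result = 109
So result = 109

Answer: 109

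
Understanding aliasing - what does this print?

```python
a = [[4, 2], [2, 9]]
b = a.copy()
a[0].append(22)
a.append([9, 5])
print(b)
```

Key concept: shallow copy with nested lists.
Step by step:
`a = [[4, 2], [2, 9]]` → a = [[4, 2], [2, 9]]
`b = a.copy()` → b = [[4, 2], [2, 9]]
`a[0].append(22)` → a = [[4, 2, 22], [2, 9]]; b = [[4, 2, 22], [2, 9]]
`a.append([9, 5])` → a = [[4, 2, 22], [2, 9], [9, 5]]
`print(b)` → prints [[4, 2, 22], [2, 9]]

Answer: [[4, 2, 22], [2, 9]]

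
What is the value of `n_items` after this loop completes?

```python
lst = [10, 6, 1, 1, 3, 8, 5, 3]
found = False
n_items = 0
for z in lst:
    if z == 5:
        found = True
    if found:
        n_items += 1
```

Count elements after first 5 in [10, 6, 1, 1, 3, 8, 5, 3]
`n_items` takes the values: 0 → 1 → 2

Answer: 2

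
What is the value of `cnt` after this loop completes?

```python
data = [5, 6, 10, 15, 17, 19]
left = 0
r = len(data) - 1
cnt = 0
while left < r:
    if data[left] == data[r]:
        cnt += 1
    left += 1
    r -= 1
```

Count matching pairs from ends
`cnt` takes the values: 0

Answer: 0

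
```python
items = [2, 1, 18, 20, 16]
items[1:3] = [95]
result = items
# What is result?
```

Trace:
`items = [2, 1, 18, 20, 16]` → items = [2, 1, 18, 20, 16]
`items[1:3] = [95]` → items = [2, 95, 20, 16]
`result = items` → result = [2, 95, 20, 16]
So result = [2, 95, 20, 16]

Answer: [2, 95, 20, 16]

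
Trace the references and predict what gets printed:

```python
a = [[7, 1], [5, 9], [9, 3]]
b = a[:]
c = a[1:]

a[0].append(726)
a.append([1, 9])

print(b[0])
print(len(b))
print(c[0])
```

Key concept: slice with nested mutation.
Step by step:
`a = [[7, 1], [5, 9], [9, 3]]` → a = [[7, 1], [5, 9], [9, 3]]
`b = a[:]` → b = [[7, 1], [5, 9], [9, 3]]
`c = a[1:]` → c = [[5, 9], [9, 3]]
`a[0].append(726)` → a = [[7, 1, 726], [5, 9], [9, 3]]; b = [[7, 1, 726], [5, 9], [9, 3]]
`a.append([1, 9])` → a = [[7, 1, 726], [5, 9], [9, 3], [1, 9]]
`print(b[0])` → prints [7, 1, 726]
`print(len(b))` → prints 3
`print(c[0])` → prints [5, 9]

Answer:
[7, 1, 726]
3
[5, 9]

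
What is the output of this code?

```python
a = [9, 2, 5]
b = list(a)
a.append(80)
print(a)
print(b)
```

Key concept: list() constructor creates copy.
Step by step:
`a = [9, 2, 5]` → a = [9, 2, 5]
`b = list(a)` → b = [9, 2, 5]
`a.append(80)` → a = [9, 2, 5, 80]
`print(a)` → prints [9, 2, 5, 80]
`print(b)` → prints [9, 2, 5]

Answer:
[9, 2, 5, 80]
[9, 2, 5]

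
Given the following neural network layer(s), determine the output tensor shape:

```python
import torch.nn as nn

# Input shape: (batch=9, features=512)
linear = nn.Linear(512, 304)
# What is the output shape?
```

Input: (9, 512) -> Output: (9, 304)

Answer: (9, 304)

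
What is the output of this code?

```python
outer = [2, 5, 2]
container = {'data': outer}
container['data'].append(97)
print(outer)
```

Key concept: dict holds reference to list.
Step by step:
`outer = [2, 5, 2]` → outer = [2, 5, 2]
`container = {'data': outer}` → container = {'data': [2, 5, 2]}
`container['data'].append(97)` → outer = [2, 5, 2, 97]; container = {'data': [2, 5, 2, 97]}
`print(outer)` → prints [2, 5, 2, 97]

Answer: [2, 5, 2, 97]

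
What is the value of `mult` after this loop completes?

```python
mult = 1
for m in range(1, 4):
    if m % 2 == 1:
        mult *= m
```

Product of odd numbers 1 to 3
`mult` takes the values: 1 → 3

Answer: 3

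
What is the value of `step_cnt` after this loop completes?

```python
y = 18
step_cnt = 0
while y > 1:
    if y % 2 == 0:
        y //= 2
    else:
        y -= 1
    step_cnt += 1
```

Steps to reduce 18 to 1
`step_cnt` takes the values: 0 → 1 → 2 → 3 → 4 → 5

Answer: 5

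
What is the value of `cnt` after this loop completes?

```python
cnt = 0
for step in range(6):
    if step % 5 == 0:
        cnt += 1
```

Count numbers divisible by 5 in range(6)
`cnt` takes the values: 0 → 1 → 2

Answer: 2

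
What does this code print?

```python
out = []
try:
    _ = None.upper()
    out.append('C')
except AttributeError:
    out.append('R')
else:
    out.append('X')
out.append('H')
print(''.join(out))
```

Execution trace: 'R' (except AttributeError) → 'H' (after the try/except). Output: RH

Answer: RH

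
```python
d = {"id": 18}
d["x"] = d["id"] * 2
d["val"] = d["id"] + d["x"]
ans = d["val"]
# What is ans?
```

Trace:
`d = {"id": 18}` → d = {'id': 18}
`d["x"] = d["id"] * 2` → d = {'id': 18, 'x': 36}
`d["val"] = d["id"] + d["x"]` → d = {'id': 18, 'x': 36, 'val': 54}
`ans = d["val"]` → ans = 54
So ans = 54

Answer: 54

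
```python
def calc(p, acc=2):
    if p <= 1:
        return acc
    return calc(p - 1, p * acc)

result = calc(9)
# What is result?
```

Accumulator trace (n, acc): (9, 2) -> (8, 18) -> (7, 144) -> (6, 1008) -> (5, 6048) -> (4, 30240) -> (3, 120960) -> (2, 362880) -> (1, 725760) -> return 725760

Answer: 725760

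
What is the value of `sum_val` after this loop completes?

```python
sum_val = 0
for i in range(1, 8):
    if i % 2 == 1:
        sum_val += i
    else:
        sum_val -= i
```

Add odd, subtract even
`sum_val` takes the values: 0 → 1 → -1 → 2 → -2 → 3 → -3 → 4

Answer: 4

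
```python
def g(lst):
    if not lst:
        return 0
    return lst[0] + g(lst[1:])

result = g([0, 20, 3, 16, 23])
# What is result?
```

0 + 20 + 3 + 16 + 23 + 0 = 62

Answer: 62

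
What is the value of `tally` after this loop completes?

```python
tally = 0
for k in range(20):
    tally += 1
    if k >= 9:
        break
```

Loop breaks when k reaches 9, tally is 10
`tally` takes the values: 0 → 1 → 2 → 3 → 4 → 5 → 6 → 7 → 8 → 9 → 10

Answer: 10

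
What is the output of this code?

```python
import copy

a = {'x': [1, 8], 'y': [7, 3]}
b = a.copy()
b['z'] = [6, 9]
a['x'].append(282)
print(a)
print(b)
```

Key concept: shallow copy of dict with mutable values.
Step by step:
`a = {'x': [1, 8], 'y': [7, 3]}` → a = {'x': [1, 8], 'y': [7, 3]}
`b = a.copy()` → b = {'x': [1, 8], 'y': [7, 3]}
`b['z'] = [6, 9]` → b = {'x': [1, 8], 'y': [7, 3], 'z': [6, 9]}
`a['x'].append(282)` → a = {'x': [1, 8, 282], 'y': [7, 3]}; b = {'x': [1, 8, 282], 'y': [7, 3], 'z': [6, 9]}
`print(a)` → prints {'x': [1, 8, 282], 'y': [7, 3]}
`print(b)` → prints {'x': [1, 8, 282], 'y': [7, 3], 'z': [6, 9]}

Answer:
{'x': [1, 8, 282], 'y': [7, 3]}
{'x': [1, 8, 282], 'y': [7, 3], 'z': [6, 9]}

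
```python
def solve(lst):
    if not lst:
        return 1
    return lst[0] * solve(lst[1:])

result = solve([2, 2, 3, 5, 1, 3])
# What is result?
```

Product over [2, 2, 3, 5, 1, 3] = 2 * 2 * 3 * 5 * 1 * 3 = 180

Answer: 180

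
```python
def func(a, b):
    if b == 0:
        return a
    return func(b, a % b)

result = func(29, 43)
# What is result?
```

func(29, 43) -> func(43, 29) -> func(29, 14) -> func(14, 1) -> func(1, 0) -> 1

Answer: 1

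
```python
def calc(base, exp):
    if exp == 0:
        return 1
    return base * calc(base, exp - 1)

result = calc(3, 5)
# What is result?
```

calc(3, 5) = 3 * 3 * 3 * 3 * 3 = 243

Answer: 243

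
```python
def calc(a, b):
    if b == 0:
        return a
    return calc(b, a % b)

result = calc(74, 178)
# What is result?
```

calc(74, 178) -> calc(178, 74) -> calc(74, 30) -> calc(30, 14) -> calc(14, 2) -> calc(2, 0) -> 2

Answer: 2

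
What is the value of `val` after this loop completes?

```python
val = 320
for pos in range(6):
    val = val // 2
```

Halve 6 times: 320 // 2^6 = 5
`val` takes the values: 320 → 160 → 80 → 40 → 20 → 10 → 5

Answer: 5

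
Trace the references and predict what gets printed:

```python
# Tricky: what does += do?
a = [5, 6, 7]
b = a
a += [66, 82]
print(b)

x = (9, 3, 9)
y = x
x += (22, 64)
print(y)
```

Key concept: += behavior differs for mutable vs immutable.
Step by step:
`a = [5, 6, 7]` → a = [5, 6, 7]
`b = a` → b = [5, 6, 7] (same object as a)
`a += [66, 82]` → a = [5, 6, 7, 66, 82] (same object as b); b = [5, 6, 7, 66, 82] (same object as a)
`print(b)` → prints [5, 6, 7, 66, 82]
`x = (9, 3, 9)` → x = (9, 3, 9)
`y = x` → y = (9, 3, 9)
`x += (22, 64)` → x = (9, 3, 9, 22, 64)
`print(y)` → prints (9, 3, 9)

Answer:
[5, 6, 7, 66, 82]
(9, 3, 9)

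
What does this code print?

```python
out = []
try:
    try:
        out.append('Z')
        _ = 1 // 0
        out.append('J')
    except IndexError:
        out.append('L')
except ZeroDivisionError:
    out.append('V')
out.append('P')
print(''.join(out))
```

Execution trace: 'Z' (inner try body) → 'V' (outer except ZeroDivisionError) → 'P' (after the try/except). Output: ZVP

Answer: ZVP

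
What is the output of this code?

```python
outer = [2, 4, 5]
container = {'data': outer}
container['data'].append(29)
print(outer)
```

Key concept: dict holds reference to list.
Step by step:
`outer = [2, 4, 5]` → outer = [2, 4, 5]
`container = {'data': outer}` → container = {'data': [2, 4, 5]}
`container['data'].append(29)` → outer = [2, 4, 5, 29]; container = {'data': [2, 4, 5, 29]}
`print(outer)` → prints [2, 4, 5, 29]

Answer: [2, 4, 5, 29]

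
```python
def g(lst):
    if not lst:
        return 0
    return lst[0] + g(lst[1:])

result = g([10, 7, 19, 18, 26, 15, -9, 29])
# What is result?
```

10 + 7 + 19 + 18 + 26 + 15 + (-9) + 29 + 0 = 115

Answer: 115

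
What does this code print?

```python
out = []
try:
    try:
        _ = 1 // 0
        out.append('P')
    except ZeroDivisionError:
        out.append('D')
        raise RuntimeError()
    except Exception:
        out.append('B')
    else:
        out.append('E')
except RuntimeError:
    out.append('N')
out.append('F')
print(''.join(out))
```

Execution trace: 'D' (inner except ZeroDivisionError) → 'N' (outer except RuntimeError) → 'F' (after the try/except). Output: DNF

Answer: DNF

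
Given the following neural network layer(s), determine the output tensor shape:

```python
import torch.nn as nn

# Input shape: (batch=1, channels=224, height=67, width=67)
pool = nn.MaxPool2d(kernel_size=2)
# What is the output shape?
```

Input: (1, 224, 67, 67) -> Output: (1, 224, 33, 33)

Answer: (1, 224, 33, 33)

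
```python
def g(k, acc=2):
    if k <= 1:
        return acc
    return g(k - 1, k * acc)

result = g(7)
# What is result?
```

Accumulator trace (n, acc): (7, 2) -> (6, 14) -> (5, 84) -> (4, 420) -> (3, 1680) -> (2, 5040) -> (1, 10080) -> return 10080

Answer: 10080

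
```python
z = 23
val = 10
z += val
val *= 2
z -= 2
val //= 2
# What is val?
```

Trace:
`z = 23` → z = 23
`val = 10` → val = 10
`z += val` → z = 33
`val *= 2` → val = 20
`z -= 2` → z = 31
`val //= 2` → val = 10
So val = 10

Answer: 10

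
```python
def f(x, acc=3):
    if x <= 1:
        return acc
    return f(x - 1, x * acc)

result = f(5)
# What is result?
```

Accumulator trace (n, acc): (5, 3) -> (4, 15) -> (3, 60) -> (2, 180) -> (1, 360) -> return 360

Answer: 360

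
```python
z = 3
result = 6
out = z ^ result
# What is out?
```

Trace:
`z = 3` → z = 3
`result = 6` → result = 6
`out = z ^ result` → out = 5
So out = 5

Answer: 5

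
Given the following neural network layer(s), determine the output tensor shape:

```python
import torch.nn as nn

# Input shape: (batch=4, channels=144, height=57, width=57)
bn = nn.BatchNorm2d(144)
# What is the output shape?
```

Input: (4, 144, 57, 57) -> Output: (4, 144, 57, 57)

Answer: (4, 144, 57, 57)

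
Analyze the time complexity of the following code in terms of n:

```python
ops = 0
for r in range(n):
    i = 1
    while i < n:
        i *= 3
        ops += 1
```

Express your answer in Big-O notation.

Each loop level contributes: n × log n. Multiplying the contributions gives O(n log n).

Answer: O(n log n)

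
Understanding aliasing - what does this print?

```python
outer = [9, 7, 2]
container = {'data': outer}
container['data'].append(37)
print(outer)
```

Key concept: dict holds reference to list.
Step by step:
`outer = [9, 7, 2]` → outer = [9, 7, 2]
`container = {'data': outer}` → container = {'data': [9, 7, 2]}
`container['data'].append(37)` → outer = [9, 7, 2, 37]; container = {'data': [9, 7, 2, 37]}
`print(outer)` → prints [9, 7, 2, 37]

Answer: [9, 7, 2, 37]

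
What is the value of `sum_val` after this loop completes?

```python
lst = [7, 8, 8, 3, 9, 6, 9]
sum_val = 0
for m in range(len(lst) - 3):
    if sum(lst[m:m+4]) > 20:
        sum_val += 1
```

Count windows with sum > 20
`sum_val` takes the values: 0 → 1 → 2 → 3 → 4

Answer: 4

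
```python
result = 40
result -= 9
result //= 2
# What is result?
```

Trace:
`result = 40` → result = 40
`result -= 9` → result = 31
`result //= 2` → result = 15
So result = 15

Answer: 15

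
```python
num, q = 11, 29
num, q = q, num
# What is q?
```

Trace:
`num, q = 11, 29` → num = 11; q = 29
`num, q = q, num` → num = 29; q = 11
So q = 11

Answer: 11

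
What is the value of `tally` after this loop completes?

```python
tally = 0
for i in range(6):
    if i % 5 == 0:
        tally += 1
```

Count numbers divisible by 5 in range(6)
`tally` takes the values: 0 → 1 → 2

Answer: 2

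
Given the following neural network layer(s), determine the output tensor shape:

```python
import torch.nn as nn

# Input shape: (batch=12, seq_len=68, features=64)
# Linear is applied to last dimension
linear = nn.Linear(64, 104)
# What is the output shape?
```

Input: (12, 68, 64) -> Output: (12, 68, 104)

Answer: (12, 68, 104)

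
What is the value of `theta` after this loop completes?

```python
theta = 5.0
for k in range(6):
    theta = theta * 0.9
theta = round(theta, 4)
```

Exponential decay: 5.0 * 0.9^6
`theta` takes the values: 5.0 → 4.5 → 4.05 → 3.645 → 3.2805 → 2.95245 → 2.657205 → 2.6572

Answer: 2.6572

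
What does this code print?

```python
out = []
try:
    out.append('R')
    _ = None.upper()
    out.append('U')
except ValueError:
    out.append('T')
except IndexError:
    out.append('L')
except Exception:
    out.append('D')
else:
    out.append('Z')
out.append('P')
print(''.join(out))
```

Execution trace: 'R' (try body) → 'D' (except Exception) → 'P' (after the try/except). Output: RDP

Answer: RDP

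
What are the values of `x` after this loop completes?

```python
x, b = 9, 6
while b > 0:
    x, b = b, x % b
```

GCD of 9 and 6
`x` takes the values: 9 → 6 → 3

Answer: 3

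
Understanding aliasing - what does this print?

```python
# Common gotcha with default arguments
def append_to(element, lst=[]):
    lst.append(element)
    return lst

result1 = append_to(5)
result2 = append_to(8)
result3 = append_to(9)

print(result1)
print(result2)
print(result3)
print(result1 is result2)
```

Key concept: mutable default argument gotcha.
Step by step:
`result1 = append_to(5)` → result1 = [5]
`result2 = append_to(8)` → result1 = [5, 8] (same object as result2); result2 = [5, 8] (same object as result1)
`result3 = append_to(9)` → result1 = [5, 8, 9] (same object as result2, result3); result2 = [5, 8, 9] (same object as result1, result3); result3 = [5, 8, 9] (same object as result1, result2)
`print(result1)` → prints [5, 8, 9]
`print(result2)` → prints [5, 8, 9]
`print(result3)` → prints [5, 8, 9]
`print(result1 is result2)` → prints True

Answer:
[5, 8, 9]
[5, 8, 9]
[5, 8, 9]
True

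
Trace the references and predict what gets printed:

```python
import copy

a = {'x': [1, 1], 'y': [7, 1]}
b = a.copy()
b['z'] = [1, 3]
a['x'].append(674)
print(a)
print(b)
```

Key concept: shallow copy of dict with mutable values.
Step by step:
`a = {'x': [1, 1], 'y': [7, 1]}` → a = {'x': [1, 1], 'y': [7, 1]}
`b = a.copy()` → b = {'x': [1, 1], 'y': [7, 1]}
`b['z'] = [1, 3]` → b = {'x': [1, 1], 'y': [7, 1], 'z': [1, 3]}
`a['x'].append(674)` → a = {'x': [1, 1, 674], 'y': [7, 1]}; b = {'x': [1, 1, 674], 'y': [7, 1], 'z': [1, 3]}
`print(a)` → prints {'x': [1, 1, 674], 'y': [7, 1]}
`print(b)` → prints {'x': [1, 1, 674], 'y': [7, 1], 'z': [1, 3]}

Answer:
{'x': [1, 1, 674], 'y': [7, 1]}
{'x': [1, 1, 674], 'y': [7, 1], 'z': [1, 3]}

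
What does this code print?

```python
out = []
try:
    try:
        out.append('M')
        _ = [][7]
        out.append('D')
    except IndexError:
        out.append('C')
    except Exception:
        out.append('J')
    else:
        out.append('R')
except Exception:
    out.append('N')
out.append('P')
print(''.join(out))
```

Execution trace: 'M' (inner try body) → 'C' (inner except IndexError) → 'P' (after the try/except). Output: MCP

Answer: MCP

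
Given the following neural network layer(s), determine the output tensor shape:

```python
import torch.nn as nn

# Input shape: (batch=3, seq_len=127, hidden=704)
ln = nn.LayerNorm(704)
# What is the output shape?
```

Input: (3, 127, 704) -> Output: (3, 127, 704)

Answer: (3, 127, 704)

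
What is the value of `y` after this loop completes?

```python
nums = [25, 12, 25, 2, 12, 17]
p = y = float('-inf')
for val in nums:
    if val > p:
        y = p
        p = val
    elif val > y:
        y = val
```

Second largest (with repeats) in [25, 12, 25, 2, 12, 17]
`y` takes the values: -inf → 12 → 25

Answer: 25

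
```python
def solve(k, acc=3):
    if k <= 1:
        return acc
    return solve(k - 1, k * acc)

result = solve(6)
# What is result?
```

Accumulator trace (n, acc): (6, 3) -> (5, 18) -> (4, 90) -> (3, 360) -> (2, 1080) -> (1, 2160) -> return 2160

Answer: 2160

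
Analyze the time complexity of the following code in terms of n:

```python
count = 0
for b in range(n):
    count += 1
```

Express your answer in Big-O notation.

Each loop level contributes: n. Multiplying the contributions gives O(n).

Answer: O(n)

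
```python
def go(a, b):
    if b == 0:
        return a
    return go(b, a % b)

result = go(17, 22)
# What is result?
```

go(17, 22) -> go(22, 17) -> go(17, 5) -> go(5, 2) -> go(2, 1) -> go(1, 0) -> 1

Answer: 1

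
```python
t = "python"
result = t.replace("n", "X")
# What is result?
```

Trace:
`t = "python"` → t = 'python'
`result = t.replace("n", "X")` → result = 'pythoX'
So result = 'pythoX'

Answer: 'pythoX'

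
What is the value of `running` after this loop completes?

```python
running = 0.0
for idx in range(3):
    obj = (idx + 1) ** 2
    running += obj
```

Sum of squared losses 1² + 2² + ... + 3²
`running` takes the values: 0.0 → 1.0 → 5.0 → 14.0

Answer: 14.0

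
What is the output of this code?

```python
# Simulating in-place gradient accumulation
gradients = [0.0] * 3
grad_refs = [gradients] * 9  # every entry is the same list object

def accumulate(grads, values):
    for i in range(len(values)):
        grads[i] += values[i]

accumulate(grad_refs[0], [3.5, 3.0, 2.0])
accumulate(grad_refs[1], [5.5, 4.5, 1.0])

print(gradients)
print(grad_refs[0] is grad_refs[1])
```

Key concept: gradient accumulation aliasing.
Step by step:
`gradients = [0.0] * 3` → gradients = [0.0, 0.0, 0.0]
`grad_refs = [gradients] * 9` → grad_refs = [[0.0, 0.0, 0.0], [0.0, 0.0, 0.0], [0.0, 0.0, 0.0], [0.0, 0.0, 0.0], [0.0, 0.0, 0.0], [0.0, 0.0, 0.0], [0.0, 0.0, 0.0], [0.0, 0.0, 0.0], [0.0, 0.0, 0.0]]
`accumulate(grad_refs[0], [3.5, 3.0, 2.0])` → gradients = [3.5, 3.0, 2.0]; grad_refs = [[3.5, 3.0, 2.0], [3.5, 3.0, 2.0], [3.5, 3.0, 2.0], [3.5, 3.0, 2.0], [3.5, 3.0, 2.0], [3.5, 3.0, 2.0], [3.5, 3.0, 2.0], [3.5, 3.0, 2.0], [3.5, 3.0, 2.0]]
`accumulate(grad_refs[1], [5.5, 4.5, 1.0])` → gradients = [9.0, 7.5, 3.0]; grad_refs = [[9.0, 7.5, 3.0], [9.0, 7.5, 3.0], [9.0, 7.5, 3.0], [9.0, 7.5, 3.0], [9.0, 7.5, 3.0], [9.0, 7.5, 3.0], [9.0, 7.5, 3.0], [9.0, 7.5, 3.0], [9.0, 7.5, 3.0]]
`print(gradients)` → prints [9.0, 7.5, 3.0]
`print(grad_refs[0] is grad_refs[1])` → prints True

Answer:
[9.0, 7.5, 3.0]
True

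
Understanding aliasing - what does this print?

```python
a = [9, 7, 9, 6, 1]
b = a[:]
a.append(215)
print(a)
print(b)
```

Key concept: slice [:] creates copy.
Step by step:
`a = [9, 7, 9, 6, 1]` → a = [9, 7, 9, 6, 1]
`b = a[:]` → b = [9, 7, 9, 6, 1]
`a.append(215)` → a = [9, 7, 9, 6, 1, 215]
`print(a)` → prints [9, 7, 9, 6, 1, 215]
`print(b)` → prints [9, 7, 9, 6, 1]

Answer:
[9, 7, 9, 6, 1, 215]
[9, 7, 9, 6, 1]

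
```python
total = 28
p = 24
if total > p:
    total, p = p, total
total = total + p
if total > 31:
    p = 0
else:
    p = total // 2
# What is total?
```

Trace:
`total = 28` → total = 28
`p = 24` → p = 24
`if total > p: ...` → total > p is True → total = 24; p = 28
`total = total + p` → total = 52
`if total > 31: ...` → total > 31 is True → p = 0
So total = 52

Answer: 52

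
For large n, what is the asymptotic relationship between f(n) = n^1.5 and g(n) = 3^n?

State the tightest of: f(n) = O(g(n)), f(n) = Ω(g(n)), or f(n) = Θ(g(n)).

n^1.5 vs 3^n: f(n) = O(g(n)) but not Ω(g(n)) — 3^n grows strictly faster than n^1.5.

Answer: f(n) = O(g(n)) but not Ω(g(n)) — 3^n grows strictly faster than n^1.5.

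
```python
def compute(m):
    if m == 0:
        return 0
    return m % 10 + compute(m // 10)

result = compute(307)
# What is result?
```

Sum of digits of 307: 7 + 0 + 3 = 10

Answer: 10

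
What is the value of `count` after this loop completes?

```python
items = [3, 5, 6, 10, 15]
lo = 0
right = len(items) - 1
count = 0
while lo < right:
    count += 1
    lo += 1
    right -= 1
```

Iterations until pointers meet (list length 5)
`count` takes the values: 0 → 1 → 2

Answer: 2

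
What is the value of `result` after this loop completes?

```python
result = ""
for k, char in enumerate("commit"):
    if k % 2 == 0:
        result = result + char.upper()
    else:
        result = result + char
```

Uppercase even positions in 'commit'
`result` takes the values: "" → "C" → "Co" → "CoM" → "CoMm" → "CoMmI" → "CoMmIt"

Answer: "CoMmIt"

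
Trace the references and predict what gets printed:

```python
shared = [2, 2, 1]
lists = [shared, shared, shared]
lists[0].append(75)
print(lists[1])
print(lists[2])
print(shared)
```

Key concept: list of same reference.
Step by step:
`shared = [2, 2, 1]` → shared = [2, 2, 1]
`lists = [shared, shared, shared]` → lists = [[2, 2, 1], [2, 2, 1], [2, 2, 1]]
`lists[0].append(75)` → shared = [2, 2, 1, 75]; lists = [[2, 2, 1, 75], [2, 2, 1, 75], [2, 2, 1, 75]]
`print(lists[1])` → prints [2, 2, 1, 75]
`print(lists[2])` → prints [2, 2, 1, 75]
`print(shared)` → prints [2, 2, 1, 75]

Answer:
[2, 2, 1, 75]
[2, 2, 1, 75]
[2, 2, 1, 75]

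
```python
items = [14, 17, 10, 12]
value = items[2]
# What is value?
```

Trace:
`items = [14, 17, 10, 12]` → items = [14, 17, 10, 12]
`value = items[2]` → value = 10
So value = 10

Answer: 10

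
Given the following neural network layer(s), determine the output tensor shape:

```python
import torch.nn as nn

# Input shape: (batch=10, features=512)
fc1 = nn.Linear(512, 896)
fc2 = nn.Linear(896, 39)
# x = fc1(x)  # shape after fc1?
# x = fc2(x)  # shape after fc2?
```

Input: (10, 512) -> after fc1: (10, 896) -> Output: (10, 39)

Answer: (10, 39)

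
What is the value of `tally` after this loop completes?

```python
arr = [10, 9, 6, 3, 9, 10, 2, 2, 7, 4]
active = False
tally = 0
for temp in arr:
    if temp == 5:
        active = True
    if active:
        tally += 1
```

Count elements after first 5 in [10, 9, 6, 3, 9, 10, 2, 2, 7, 4]
`tally` takes the values: 0

Answer: 0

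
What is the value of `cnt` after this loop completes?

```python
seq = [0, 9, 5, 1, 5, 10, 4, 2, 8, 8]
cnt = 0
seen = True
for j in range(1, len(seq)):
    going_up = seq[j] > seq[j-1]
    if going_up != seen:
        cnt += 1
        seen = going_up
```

Count direction changes in [0, 9, 5, 1, 5, 10, 4, 2, 8, 8]
`cnt` takes the values: 0 → 1 → 2 → 3 → 4 → 5

Answer: 5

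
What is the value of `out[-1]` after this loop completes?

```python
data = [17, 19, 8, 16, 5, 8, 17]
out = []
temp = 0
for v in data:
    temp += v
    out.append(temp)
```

Cumulative sum ends at 90
`out` takes the values: [] → [17] → [17, 36] → [17, 36, 44] → [17, 36, 44, 60] → [17, 36, 44, 60, 65] → [17, 36, 44, 60, 65, 73] → [17, 36, 44, 60, 65, 73, 90]
So `out[-1]` = 90

Answer: 90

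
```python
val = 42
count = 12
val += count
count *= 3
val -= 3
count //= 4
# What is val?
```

Trace:
`val = 42` → val = 42
`count = 12` → count = 12
`val += count` → val = 54
`count *= 3` → count = 36
`val -= 3` → val = 51
`count //= 4` → count = 9
So val = 51

Answer: 51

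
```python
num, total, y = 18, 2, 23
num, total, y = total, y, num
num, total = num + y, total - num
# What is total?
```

Trace:
`num, total, y = 18, 2, 23` → num = 18; total = 2; y = 23
`num, total, y = total, y, num` → num = 2; total = 23; y = 18
`num, total = num + y, total - num` → num = 20; total = 21
So total = 21

Answer: 21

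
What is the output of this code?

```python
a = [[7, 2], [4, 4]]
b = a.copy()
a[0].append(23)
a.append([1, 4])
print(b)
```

Key concept: shallow copy with nested lists.
Step by step:
`a = [[7, 2], [4, 4]]` → a = [[7, 2], [4, 4]]
`b = a.copy()` → b = [[7, 2], [4, 4]]
`a[0].append(23)` → a = [[7, 2, 23], [4, 4]]; b = [[7, 2, 23], [4, 4]]
`a.append([1, 4])` → a = [[7, 2, 23], [4, 4], [1, 4]]
`print(b)` → prints [[7, 2, 23], [4, 4]]

Answer: [[7, 2, 23], [4, 4]]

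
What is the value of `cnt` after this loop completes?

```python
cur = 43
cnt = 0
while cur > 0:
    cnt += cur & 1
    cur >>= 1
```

Count set bits in 43 (binary: 0b101011)
`cnt` takes the values: 0 → 1 → 2 → 3 → 4

Answer: 4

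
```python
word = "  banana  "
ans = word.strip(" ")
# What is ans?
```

Trace:
`word = "  banana  "` → word = '  banana  '
`ans = word.strip(" ")` → ans = 'banana'
So ans = 'banana'

Answer: 'banana'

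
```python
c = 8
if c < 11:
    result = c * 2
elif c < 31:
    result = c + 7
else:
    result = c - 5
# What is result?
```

Trace:
`c = 8` → c = 8
`if c < 11: ...` → c < 11 is True → result = 16
So result = 16

Answer: 16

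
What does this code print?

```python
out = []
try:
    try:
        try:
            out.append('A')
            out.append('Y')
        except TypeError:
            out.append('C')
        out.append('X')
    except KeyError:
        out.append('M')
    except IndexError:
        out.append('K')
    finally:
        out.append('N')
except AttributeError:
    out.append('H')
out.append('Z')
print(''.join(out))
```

Execution trace: 'A' (inner try body) → 'Y' (inner try body, no exception) → 'X' (try body, no exception) → 'N' (finally) → 'Z' (after the try/except). Output: AYXNZ

Answer: AYXNZ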